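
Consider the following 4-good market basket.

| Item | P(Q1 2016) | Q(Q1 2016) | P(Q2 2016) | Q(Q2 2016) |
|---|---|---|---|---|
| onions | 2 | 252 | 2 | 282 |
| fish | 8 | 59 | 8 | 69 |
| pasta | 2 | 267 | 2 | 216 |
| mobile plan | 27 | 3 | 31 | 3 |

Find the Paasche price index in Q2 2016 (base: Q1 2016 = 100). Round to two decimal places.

Paasche price index uses current-period quantities as weights.
ΣP(Q2 2016)·Q(Q2 2016) = 2×282 + 8×69 + 2×216 + 31×3 = 564 + 552 + 432 + 93 = 1641
ΣP(Q1 2016)·Q(Q2 2016) = 2×282 + 8×69 + 2×216 + 27×3 = 564 + 552 + 432 + 81 = 1629
Index = 1641 / 1629 × 100 = 100.7366

100.74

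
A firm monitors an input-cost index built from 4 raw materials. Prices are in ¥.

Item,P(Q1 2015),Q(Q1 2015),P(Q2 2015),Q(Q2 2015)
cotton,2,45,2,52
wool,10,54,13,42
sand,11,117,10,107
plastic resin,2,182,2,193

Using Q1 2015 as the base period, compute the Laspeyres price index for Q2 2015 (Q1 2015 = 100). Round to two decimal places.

Laspeyres price index uses base-period quantities as weights.
ΣP(Q2 2015)·Q(Q1 2015) = 2×45 + 13×54 + 10×117 + 2×182 = 90 + 702 + 1170 + 364 = 2326
ΣP(Q1 2015)·Q(Q1 2015) = 2×45 + 10×54 + 11×117 + 2×182 = 90 + 540 + 1287 + 364 = 2281
Index = 2326 / 2281 × 100 = 101.9728

101.97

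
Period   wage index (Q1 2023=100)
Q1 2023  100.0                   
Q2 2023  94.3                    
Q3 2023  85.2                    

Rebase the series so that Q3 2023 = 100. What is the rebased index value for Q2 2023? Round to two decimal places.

110.68

Rebased(Q2 2023) = 94.3 / 85.2 × 100 = 110.6808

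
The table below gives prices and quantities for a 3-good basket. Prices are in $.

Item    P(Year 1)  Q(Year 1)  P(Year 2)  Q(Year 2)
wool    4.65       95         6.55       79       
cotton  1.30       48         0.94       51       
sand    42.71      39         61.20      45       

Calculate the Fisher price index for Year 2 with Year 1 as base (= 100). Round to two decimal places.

Laspeyres component (base-period weights):
ΣP(Year 2)Q(Year 1) = 6.55×95 + 0.94×48 + 61.20×39 = 622.25 + 45.12 + 2386.8 = 3054.17
ΣP(Year 1)Q(Year 1) = 4.65×95 + 1.30×48 + 42.71×39 = 441.75 + 62.4 + 1665.69 = 2169.84
L = 3054.17 / 2169.84 × 100 = 140.7555
Paasche component (current-period weights):
ΣP(Year 2)Q(Year 2) = 6.55×79 + 0.94×51 + 61.20×45 = 517.45 + 47.94 + 2754 = 3319.39
ΣP(Year 1)Q(Year 2) = 4.65×79 + 1.30×51 + 42.71×45 = 367.35 + 66.3 + 1921.95 = 2355.6
P = 3319.39 / 2355.6 × 100 = 140.9148
Fisher = √(L × P) = √(140.7555 × 140.9148) = 140.8352

140.84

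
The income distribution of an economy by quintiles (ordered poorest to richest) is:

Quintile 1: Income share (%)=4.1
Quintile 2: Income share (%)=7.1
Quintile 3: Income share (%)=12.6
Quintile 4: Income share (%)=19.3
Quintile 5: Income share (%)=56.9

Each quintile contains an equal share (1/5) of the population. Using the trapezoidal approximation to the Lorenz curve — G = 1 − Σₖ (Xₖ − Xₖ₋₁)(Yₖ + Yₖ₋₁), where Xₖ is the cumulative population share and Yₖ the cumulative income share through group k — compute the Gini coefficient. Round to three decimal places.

0.471

Cumulative income shares Yₖ: 0.0410, 0.1120, 0.2380, 0.4310, 1.0000
Σ (Xₖ−Xₖ₋₁)(Yₖ+Yₖ₋₁) = (1/5)(0.0410+0.0000) + (1/5)(0.1120+0.0410) + (1/5)(0.2380+0.1120) + (1/5)(0.4310+0.2380) + (1/5)(1.0000+0.4310)
  = 0.0082 + 0.0306 + 0.0700 + 0.1338 + 0.2862 = 0.5288
G = 1 − 0.5288 = 0.4712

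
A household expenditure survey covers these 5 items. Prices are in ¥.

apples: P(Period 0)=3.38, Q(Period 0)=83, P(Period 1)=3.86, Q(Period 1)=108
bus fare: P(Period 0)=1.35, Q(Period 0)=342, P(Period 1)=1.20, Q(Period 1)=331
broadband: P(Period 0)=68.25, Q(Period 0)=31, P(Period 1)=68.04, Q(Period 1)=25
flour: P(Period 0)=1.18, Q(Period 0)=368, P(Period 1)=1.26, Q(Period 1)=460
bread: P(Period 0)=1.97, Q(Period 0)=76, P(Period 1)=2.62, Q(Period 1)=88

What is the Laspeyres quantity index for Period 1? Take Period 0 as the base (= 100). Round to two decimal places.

93.97

Laspeyres quantity index uses base-period prices as weights.
ΣP(Period 0)·Q(Period 1) = 3.38×108 + 1.35×331 + 68.25×25 + 1.18×460 + 1.97×88 = 365.04 + 446.85 + 1706.25 + 542.8 + 173.36 = 3234.3
ΣP(Period 0)·Q(Period 0) = 3.38×83 + 1.35×342 + 68.25×31 + 1.18×368 + 1.97×76 = 280.54 + 461.7 + 2115.75 + 434.24 + 149.72 = 3441.95
Index = 3234.3 / 3441.95 × 100 = 93.9671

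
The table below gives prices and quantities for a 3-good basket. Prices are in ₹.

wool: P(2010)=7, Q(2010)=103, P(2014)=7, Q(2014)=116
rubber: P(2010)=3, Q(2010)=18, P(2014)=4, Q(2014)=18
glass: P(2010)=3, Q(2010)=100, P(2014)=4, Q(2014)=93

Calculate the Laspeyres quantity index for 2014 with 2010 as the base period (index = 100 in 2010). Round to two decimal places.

Laspeyres quantity index uses base-period prices as weights.
ΣP(2010)·Q(2014) = 7×116 + 3×18 + 3×93 = 812 + 54 + 279 = 1145
ΣP(2010)·Q(2010) = 7×103 + 3×18 + 3×100 = 721 + 54 + 300 = 1075
Index = 1145 / 1075 × 100 = 106.5116

106.51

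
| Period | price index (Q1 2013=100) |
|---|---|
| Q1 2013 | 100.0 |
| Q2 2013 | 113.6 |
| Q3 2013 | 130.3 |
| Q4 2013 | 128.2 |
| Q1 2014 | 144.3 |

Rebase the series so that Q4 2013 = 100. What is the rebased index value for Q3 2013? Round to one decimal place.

101.6

Rebased(Q3 2013) = 130.3 / 128.2 × 100 = 101.6381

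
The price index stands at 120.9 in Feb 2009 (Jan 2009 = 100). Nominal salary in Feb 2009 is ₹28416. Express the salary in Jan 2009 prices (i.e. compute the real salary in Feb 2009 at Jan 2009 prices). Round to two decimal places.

23503.72

Real = Nominal ÷ (Index/100) = 28416 ÷ (120.9/100)
     = 28416 ÷ 1.209 = 23503.7221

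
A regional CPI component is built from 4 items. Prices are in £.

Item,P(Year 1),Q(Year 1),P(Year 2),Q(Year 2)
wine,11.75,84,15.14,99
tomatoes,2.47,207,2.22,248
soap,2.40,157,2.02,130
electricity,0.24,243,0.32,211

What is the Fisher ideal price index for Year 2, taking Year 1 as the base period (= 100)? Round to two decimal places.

Laspeyres component (base-period weights):
ΣP(Year 2)Q(Year 1) = 15.14×84 + 2.22×207 + 2.02×157 + 0.32×243 = 1271.76 + 459.54 + 317.14 + 77.76 = 2126.2
ΣP(Year 1)Q(Year 1) = 11.75×84 + 2.47×207 + 2.40×157 + 0.24×243 = 987 + 511.29 + 376.8 + 58.32 = 1933.41
L = 2126.2 / 1933.41 × 100 = 109.9715
Paasche component (current-period weights):
ΣP(Year 2)Q(Year 2) = 15.14×99 + 2.22×248 + 2.02×130 + 0.32×211 = 1498.86 + 550.56 + 262.6 + 67.52 = 2379.54
ΣP(Year 1)Q(Year 2) = 11.75×99 + 2.47×248 + 2.40×130 + 0.24×211 = 1163.25 + 612.56 + 312 + 50.64 = 2138.45
P = 2379.54 / 2138.45 × 100 = 111.2741
Fisher = √(L × P) = √(109.9715 × 111.2741) = 110.6209

110.62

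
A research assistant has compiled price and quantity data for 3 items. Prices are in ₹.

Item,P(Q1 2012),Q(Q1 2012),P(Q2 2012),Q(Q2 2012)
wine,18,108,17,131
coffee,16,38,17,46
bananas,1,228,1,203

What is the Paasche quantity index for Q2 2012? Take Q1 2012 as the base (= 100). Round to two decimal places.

Paasche quantity index uses current-period prices as weights.
ΣP(Q2 2012)·Q(Q2 2012) = 17×131 + 17×46 + 1×203 = 2227 + 782 + 203 = 3212
ΣP(Q2 2012)·Q(Q1 2012) = 17×108 + 17×38 + 1×228 = 1836 + 646 + 228 = 2710
Index = 3212 / 2710 × 100 = 118.5240

118.52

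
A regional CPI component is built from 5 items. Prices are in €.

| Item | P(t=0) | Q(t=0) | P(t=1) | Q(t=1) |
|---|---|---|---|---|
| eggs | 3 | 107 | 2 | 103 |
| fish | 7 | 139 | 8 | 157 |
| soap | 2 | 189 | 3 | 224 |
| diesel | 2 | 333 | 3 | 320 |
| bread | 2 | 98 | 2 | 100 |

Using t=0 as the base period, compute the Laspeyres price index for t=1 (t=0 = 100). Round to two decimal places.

Laspeyres price index uses base-period quantities as weights.
ΣP(t=1)·Q(t=0) = 2×107 + 8×139 + 3×189 + 3×333 + 2×98 = 214 + 1112 + 567 + 999 + 196 = 3088
ΣP(t=0)·Q(t=0) = 3×107 + 7×139 + 2×189 + 2×333 + 2×98 = 321 + 973 + 378 + 666 + 196 = 2534
Index = 3088 / 2534 × 100 = 121.8627

121.86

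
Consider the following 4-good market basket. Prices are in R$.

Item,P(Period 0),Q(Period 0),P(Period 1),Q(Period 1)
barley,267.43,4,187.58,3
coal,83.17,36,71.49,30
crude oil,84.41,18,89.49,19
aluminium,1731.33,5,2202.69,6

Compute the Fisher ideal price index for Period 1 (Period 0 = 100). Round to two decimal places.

Laspeyres component (base-period weights):
ΣP(Period 1)Q(Period 0) = 187.58×4 + 71.49×36 + 89.49×18 + 2202.69×5 = 750.32 + 2573.64 + 1610.82 + 11013.45 = 15948.23
ΣP(Period 0)Q(Period 0) = 267.43×4 + 83.17×36 + 84.41×18 + 1731.33×5 = 1069.72 + 2994.12 + 1519.38 + 8656.65 = 14239.87
L = 15948.23 / 14239.87 × 100 = 111.9970
Paasche component (current-period weights):
ΣP(Period 1)Q(Period 1) = 187.58×3 + 71.49×30 + 89.49×19 + 2202.69×6 = 562.74 + 2144.7 + 1700.31 + 13216.14 = 17623.89
ΣP(Period 0)Q(Period 1) = 267.43×3 + 83.17×30 + 84.41×19 + 1731.33×6 = 802.29 + 2495.1 + 1603.79 + 10387.98 = 15289.16
P = 17623.89 / 15289.16 × 100 = 115.2705
Fisher = √(L × P) = √(111.9970 × 115.2705) = 113.6220

113.62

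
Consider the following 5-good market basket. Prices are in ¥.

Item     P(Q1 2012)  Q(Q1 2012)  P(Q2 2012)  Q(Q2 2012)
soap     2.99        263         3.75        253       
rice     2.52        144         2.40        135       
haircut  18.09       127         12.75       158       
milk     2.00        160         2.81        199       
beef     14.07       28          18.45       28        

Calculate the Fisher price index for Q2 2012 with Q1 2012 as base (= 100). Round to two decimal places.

93.03

Laspeyres component (base-period weights):
ΣP(Q2 2012)Q(Q1 2012) = 3.75×263 + 2.40×144 + 12.75×127 + 2.81×160 + 18.45×28 = 986.25 + 345.6 + 1619.25 + 449.6 + 516.6 = 3917.3
ΣP(Q1 2012)Q(Q1 2012) = 2.99×263 + 2.52×144 + 18.09×127 + 2.00×160 + 14.07×28 = 786.37 + 362.88 + 2297.43 + 320 + 393.96 = 4160.64
L = 3917.3 / 4160.64 × 100 = 94.1514
Paasche component (current-period weights):
ΣP(Q2 2012)Q(Q2 2012) = 3.75×253 + 2.40×135 + 12.75×158 + 2.81×199 + 18.45×28 = 948.75 + 324 + 2014.5 + 559.19 + 516.6 = 4363.04
ΣP(Q1 2012)Q(Q2 2012) = 2.99×253 + 2.52×135 + 18.09×158 + 2.00×199 + 14.07×28 = 756.47 + 340.2 + 2858.22 + 398 + 393.96 = 4746.85
P = 4363.04 / 4746.85 × 100 = 91.9144
Fisher = √(L × P) = √(94.1514 × 91.9144) = 93.0262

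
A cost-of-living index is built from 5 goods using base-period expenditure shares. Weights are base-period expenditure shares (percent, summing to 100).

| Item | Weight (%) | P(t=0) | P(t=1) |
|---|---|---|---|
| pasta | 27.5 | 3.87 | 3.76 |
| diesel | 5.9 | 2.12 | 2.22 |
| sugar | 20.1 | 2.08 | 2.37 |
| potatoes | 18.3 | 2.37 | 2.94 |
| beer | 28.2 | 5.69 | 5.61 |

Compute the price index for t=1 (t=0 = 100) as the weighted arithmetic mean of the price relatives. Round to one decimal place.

106.3

pasta: 27.5 × (3.76/3.87) = 27.5 × 0.971576 = 26.7183
diesel: 5.9 × (2.22/2.12) = 5.9 × 1.047170 = 6.1783
sugar: 20.1 × (2.37/2.08) = 20.1 × 1.139423 = 22.9024
potatoes: 18.3 × (2.94/2.37) = 18.3 × 1.240506 = 22.7013
beer: 28.2 × (5.61/5.69) = 28.2 × 0.985940 = 27.8035
Index = Σ wᵢ·(p₁ᵢ/p₀ᵢ) = 26.7183 + 6.1783 + 22.9024 + 22.7013 + 27.8035 = 106.3038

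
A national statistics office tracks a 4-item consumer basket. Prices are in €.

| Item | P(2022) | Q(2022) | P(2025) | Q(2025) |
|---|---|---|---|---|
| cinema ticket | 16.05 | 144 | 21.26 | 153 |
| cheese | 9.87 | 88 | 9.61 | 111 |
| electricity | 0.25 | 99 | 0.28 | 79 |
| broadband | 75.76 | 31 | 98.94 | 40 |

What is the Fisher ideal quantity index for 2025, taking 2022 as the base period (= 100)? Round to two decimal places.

Laspeyres component (base-period weights):
ΣP(2022)Q(2025) = 16.05×153 + 9.87×111 + 0.25×79 + 75.76×40 = 2455.65 + 1095.57 + 19.75 + 3030.4 = 6601.37
ΣP(2022)Q(2022) = 16.05×144 + 9.87×88 + 0.25×99 + 75.76×31 = 2311.2 + 868.56 + 24.75 + 2348.56 = 5553.07
L = 6601.37 / 5553.07 × 100 = 118.8778
Paasche component (current-period weights):
ΣP(2025)Q(2025) = 21.26×153 + 9.61×111 + 0.28×79 + 98.94×40 = 3252.78 + 1066.71 + 22.12 + 3957.6 = 8299.21
ΣP(2025)Q(2022) = 21.26×144 + 9.61×88 + 0.28×99 + 98.94×31 = 3061.44 + 845.68 + 27.72 + 3067.14 = 7001.98
P = 8299.21 / 7001.98 × 100 = 118.5266
Fisher = √(L × P) = √(118.8778 × 118.5266) = 118.7021

118.70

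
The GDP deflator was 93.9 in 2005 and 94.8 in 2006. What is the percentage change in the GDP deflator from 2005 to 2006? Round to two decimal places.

Change = (94.8 − 93.9) / 93.9 × 100
       = 0.9 / 93.9 × 100 = 0.9585%

0.96%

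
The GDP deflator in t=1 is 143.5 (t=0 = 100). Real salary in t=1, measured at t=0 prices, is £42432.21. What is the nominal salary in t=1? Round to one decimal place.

60890.2

Nominal = Real × (Index/100) = 42432.21 × (143.5/100)
        = 42432.21 × 1.435 = 60890.2213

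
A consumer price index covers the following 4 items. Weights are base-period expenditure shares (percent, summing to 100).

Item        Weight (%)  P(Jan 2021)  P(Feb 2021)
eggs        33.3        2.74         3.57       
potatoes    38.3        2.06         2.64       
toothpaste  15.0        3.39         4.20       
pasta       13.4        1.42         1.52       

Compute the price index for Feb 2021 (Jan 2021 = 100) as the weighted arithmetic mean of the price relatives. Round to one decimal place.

125.4

eggs: 33.3 × (3.57/2.74) = 33.3 × 1.302920 = 43.3872
potatoes: 38.3 × (2.64/2.06) = 38.3 × 1.281553 = 49.0835
toothpaste: 15.0 × (4.20/3.39) = 15.0 × 1.238938 = 18.5841
pasta: 13.4 × (1.52/1.42) = 13.4 × 1.070423 = 14.3437
Index = Σ wᵢ·(p₁ᵢ/p₀ᵢ) = 43.3872 + 49.0835 + 18.5841 + 14.3437 = 125.3985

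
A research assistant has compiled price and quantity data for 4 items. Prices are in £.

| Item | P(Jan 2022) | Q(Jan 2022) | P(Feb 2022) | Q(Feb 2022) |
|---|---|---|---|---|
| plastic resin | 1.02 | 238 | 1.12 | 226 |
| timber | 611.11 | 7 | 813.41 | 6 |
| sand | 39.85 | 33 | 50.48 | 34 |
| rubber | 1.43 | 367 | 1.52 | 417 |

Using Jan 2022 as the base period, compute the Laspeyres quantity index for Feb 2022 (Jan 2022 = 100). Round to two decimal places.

91.95

Laspeyres quantity index uses base-period prices as weights.
ΣP(Jan 2022)·Q(Feb 2022) = 1.02×226 + 611.11×6 + 39.85×34 + 1.43×417 = 230.52 + 3666.66 + 1354.9 + 596.31 = 5848.39
ΣP(Jan 2022)·Q(Jan 2022) = 1.02×238 + 611.11×7 + 39.85×33 + 1.43×367 = 242.76 + 4277.77 + 1315.05 + 524.81 = 6360.39
Index = 5848.39 / 6360.39 × 100 = 91.9502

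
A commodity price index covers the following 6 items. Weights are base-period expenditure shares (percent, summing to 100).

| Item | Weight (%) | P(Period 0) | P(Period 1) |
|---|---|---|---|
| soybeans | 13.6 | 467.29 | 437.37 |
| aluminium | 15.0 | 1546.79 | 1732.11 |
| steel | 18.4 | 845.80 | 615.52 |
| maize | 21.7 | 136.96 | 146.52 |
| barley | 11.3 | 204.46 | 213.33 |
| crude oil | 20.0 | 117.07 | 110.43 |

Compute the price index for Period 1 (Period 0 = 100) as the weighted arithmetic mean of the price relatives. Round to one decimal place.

soybeans: 13.6 × (437.37/467.29) = 13.6 × 0.935971 = 12.7292
aluminium: 15.0 × (1732.11/1546.79) = 15.0 × 1.119809 = 16.7971
steel: 18.4 × (615.52/845.80) = 18.4 × 0.727737 = 13.3904
maize: 21.7 × (146.52/136.96) = 21.7 × 1.069801 = 23.2147
barley: 11.3 × (213.33/204.46) = 11.3 × 1.043383 = 11.7902
crude oil: 20.0 × (110.43/117.07) = 20.0 × 0.943282 = 18.8656
Index = Σ wᵢ·(p₁ᵢ/p₀ᵢ) = 12.7292 + 16.7971 + 13.3904 + 23.2147 + 11.7902 + 18.8656 = 96.7873

96.8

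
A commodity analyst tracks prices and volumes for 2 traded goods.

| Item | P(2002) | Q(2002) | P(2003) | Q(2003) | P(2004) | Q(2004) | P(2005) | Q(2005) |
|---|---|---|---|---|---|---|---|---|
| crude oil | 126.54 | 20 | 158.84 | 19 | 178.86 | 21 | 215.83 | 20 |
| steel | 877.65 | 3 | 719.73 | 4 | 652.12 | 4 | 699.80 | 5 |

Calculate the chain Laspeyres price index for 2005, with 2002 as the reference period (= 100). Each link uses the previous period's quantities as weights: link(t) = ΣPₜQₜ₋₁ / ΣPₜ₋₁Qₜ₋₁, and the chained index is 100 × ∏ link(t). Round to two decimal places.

Link 2002→2003:
ΣP(2003)Q(2002) = 158.84×20 + 719.73×3 = 3176.8 + 2159.19 = 5335.99
ΣP(2002)Q(2002) = 126.54×20 + 877.65×3 = 2530.8 + 2632.95 = 5163.75
link = 5335.99/5163.75 = 1.033356
Link 2003→2004:
ΣP(2004)Q(2003) = 178.86×19 + 652.12×4 = 3398.34 + 2608.48 = 6006.82
ΣP(2003)Q(2003) = 158.84×19 + 719.73×4 = 3017.96 + 2878.92 = 5896.88
link = 6006.82/5896.88 = 1.018644
Link 2004→2005:
ΣP(2005)Q(2004) = 215.83×21 + 699.80×4 = 4532.43 + 2799.2 = 7331.63
ΣP(2004)Q(2004) = 178.86×21 + 652.12×4 = 3756.06 + 2608.48 = 6364.54
link = 7331.63/6364.54 = 1.151950
Chained index = 100 × 1.033356 × 1.018644 × 1.151950 = 121.2567

121.26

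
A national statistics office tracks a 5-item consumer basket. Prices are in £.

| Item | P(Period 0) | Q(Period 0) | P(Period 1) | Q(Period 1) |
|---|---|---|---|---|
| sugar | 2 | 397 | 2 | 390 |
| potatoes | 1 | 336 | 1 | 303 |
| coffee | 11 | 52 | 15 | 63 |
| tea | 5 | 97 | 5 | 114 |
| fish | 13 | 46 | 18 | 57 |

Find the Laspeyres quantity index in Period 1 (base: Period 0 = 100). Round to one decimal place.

110.8

Laspeyres quantity index uses base-period prices as weights.
ΣP(Period 0)·Q(Period 1) = 2×390 + 1×303 + 11×63 + 5×114 + 13×57 = 780 + 303 + 693 + 570 + 741 = 3087
ΣP(Period 0)·Q(Period 0) = 2×397 + 1×336 + 11×52 + 5×97 + 13×46 = 794 + 336 + 572 + 485 + 598 = 2785
Index = 3087 / 2785 × 100 = 110.8438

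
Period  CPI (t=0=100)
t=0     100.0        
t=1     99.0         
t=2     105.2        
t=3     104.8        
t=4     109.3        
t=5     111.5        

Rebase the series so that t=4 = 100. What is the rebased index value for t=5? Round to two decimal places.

102.01

Rebased(t=5) = 111.5 / 109.3 × 100 = 102.0128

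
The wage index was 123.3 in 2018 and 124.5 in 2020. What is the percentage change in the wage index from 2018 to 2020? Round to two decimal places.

Change = (124.5 − 123.3) / 123.3 × 100
       = 1.2 / 123.3 × 100 = 0.9732%

0.97%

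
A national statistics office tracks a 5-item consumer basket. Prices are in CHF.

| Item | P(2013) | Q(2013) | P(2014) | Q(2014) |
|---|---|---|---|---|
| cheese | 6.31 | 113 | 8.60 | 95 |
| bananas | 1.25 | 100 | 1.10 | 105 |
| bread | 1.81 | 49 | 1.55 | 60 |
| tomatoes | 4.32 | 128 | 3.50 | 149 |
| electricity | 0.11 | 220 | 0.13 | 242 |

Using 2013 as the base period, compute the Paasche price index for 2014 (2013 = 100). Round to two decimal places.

104.56

Paasche price index uses current-period quantities as weights.
ΣP(2014)·Q(2014) = 8.60×95 + 1.10×105 + 1.55×60 + 3.50×149 + 0.13×242 = 817 + 115.5 + 93 + 521.5 + 31.46 = 1578.46
ΣP(2013)·Q(2014) = 6.31×95 + 1.25×105 + 1.81×60 + 4.32×149 + 0.11×242 = 599.45 + 131.25 + 108.6 + 643.68 + 26.62 = 1509.6
Index = 1578.46 / 1509.6 × 100 = 104.5615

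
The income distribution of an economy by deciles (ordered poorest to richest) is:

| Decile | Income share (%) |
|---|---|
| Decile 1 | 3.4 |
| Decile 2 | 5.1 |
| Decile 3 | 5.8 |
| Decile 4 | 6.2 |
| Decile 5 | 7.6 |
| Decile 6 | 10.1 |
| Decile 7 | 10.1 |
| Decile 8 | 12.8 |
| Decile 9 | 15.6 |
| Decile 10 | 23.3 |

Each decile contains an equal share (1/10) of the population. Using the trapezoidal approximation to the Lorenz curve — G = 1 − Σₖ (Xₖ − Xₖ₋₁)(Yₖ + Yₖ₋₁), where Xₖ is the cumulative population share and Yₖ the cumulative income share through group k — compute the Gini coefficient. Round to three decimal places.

0.302

Cumulative income shares Yₖ: 0.0340, 0.0850, 0.1430, 0.2050, 0.2810, 0.3820, 0.4830, 0.6110, 0.7670, 1.0000
Σ (Xₖ−Xₖ₋₁)(Yₖ+Yₖ₋₁) = (1/10)(0.0340+0.0000) + (1/10)(0.0850+0.0340) + (1/10)(0.1430+0.0850) + (1/10)(0.2050+0.1430) + (1/10)(0.2810+0.2050) + (1/10)(0.3820+0.2810) + (1/10)(0.4830+0.3820) + (1/10)(0.6110+0.4830) + (1/10)(0.7670+0.6110) + (1/10)(1.0000+0.7670)
  = 0.0034 + 0.0119 + 0.0228 + 0.0348 + 0.0486 + 0.0663 + 0.0865 + 0.1094 + 0.1378 + 0.1767 = 0.6982
G = 1 − 0.6982 = 0.3018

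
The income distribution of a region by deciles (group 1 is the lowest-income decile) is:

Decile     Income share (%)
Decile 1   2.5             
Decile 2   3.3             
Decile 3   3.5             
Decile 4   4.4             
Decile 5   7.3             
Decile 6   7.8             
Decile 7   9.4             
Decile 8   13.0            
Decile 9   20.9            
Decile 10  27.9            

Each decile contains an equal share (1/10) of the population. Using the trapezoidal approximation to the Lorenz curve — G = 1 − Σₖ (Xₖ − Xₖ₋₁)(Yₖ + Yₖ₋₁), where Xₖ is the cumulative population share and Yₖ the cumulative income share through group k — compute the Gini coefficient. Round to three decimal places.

Cumulative income shares Yₖ: 0.0250, 0.0580, 0.0930, 0.1370, 0.2100, 0.2880, 0.3820, 0.5120, 0.7210, 1.0000
Σ (Xₖ−Xₖ₋₁)(Yₖ+Yₖ₋₁) = (1/10)(0.0250+0.0000) + (1/10)(0.0580+0.0250) + (1/10)(0.0930+0.0580) + (1/10)(0.1370+0.0930) + (1/10)(0.2100+0.1370) + (1/10)(0.2880+0.2100) + (1/10)(0.3820+0.2880) + (1/10)(0.5120+0.3820) + (1/10)(0.7210+0.5120) + (1/10)(1.0000+0.7210)
  = 0.0025 + 0.0083 + 0.0151 + 0.0230 + 0.0347 + 0.0498 + 0.0670 + 0.0894 + 0.1233 + 0.1721 = 0.5852
G = 1 − 0.5852 = 0.4148

0.415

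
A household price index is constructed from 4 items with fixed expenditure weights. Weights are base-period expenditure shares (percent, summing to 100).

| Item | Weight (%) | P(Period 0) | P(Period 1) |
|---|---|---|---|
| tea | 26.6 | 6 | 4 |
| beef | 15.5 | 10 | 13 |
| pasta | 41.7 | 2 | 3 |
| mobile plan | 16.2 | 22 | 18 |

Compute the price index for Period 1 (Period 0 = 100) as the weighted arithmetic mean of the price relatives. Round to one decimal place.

113.7

tea: 26.6 × (4/6) = 26.6 × 0.666667 = 17.7333
beef: 15.5 × (13/10) = 15.5 × 1.300000 = 20.1500
pasta: 41.7 × (3/2) = 41.7 × 1.500000 = 62.5500
mobile plan: 16.2 × (18/22) = 16.2 × 0.818182 = 13.2545
Index = Σ wᵢ·(p₁ᵢ/p₀ᵢ) = 17.7333 + 20.1500 + 62.5500 + 13.2545 = 113.6879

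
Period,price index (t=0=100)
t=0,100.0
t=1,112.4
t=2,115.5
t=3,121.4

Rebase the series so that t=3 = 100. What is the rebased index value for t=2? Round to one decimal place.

95.1

Rebased(t=2) = 115.5 / 121.4 × 100 = 95.1400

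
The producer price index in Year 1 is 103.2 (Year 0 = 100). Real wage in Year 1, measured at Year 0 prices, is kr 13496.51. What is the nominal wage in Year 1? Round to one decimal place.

Nominal = Real × (Index/100) = 13496.51 × (103.2/100)
        = 13496.51 × 1.032 = 13928.3983

13928.4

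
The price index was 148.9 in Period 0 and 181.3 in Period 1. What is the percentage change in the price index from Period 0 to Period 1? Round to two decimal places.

Change = (181.3 − 148.9) / 148.9 × 100
       = 32.4 / 148.9 × 100 = 21.7596%

21.76%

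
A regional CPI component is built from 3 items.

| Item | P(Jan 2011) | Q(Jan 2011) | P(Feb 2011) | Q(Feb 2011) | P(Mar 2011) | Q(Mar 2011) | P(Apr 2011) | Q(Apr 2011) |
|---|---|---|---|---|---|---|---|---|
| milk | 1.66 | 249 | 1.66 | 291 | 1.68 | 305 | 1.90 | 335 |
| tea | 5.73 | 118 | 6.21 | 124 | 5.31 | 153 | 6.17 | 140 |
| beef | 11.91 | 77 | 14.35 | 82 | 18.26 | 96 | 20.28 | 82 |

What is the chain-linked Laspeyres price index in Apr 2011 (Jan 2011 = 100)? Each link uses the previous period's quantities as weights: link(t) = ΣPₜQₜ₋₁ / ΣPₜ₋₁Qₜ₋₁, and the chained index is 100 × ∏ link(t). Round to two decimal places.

Link Jan 2011→Feb 2011:
ΣP(Feb 2011)Q(Jan 2011) = 1.66×249 + 6.21×118 + 14.35×77 = 413.34 + 732.78 + 1104.95 = 2251.07
ΣP(Jan 2011)Q(Jan 2011) = 1.66×249 + 5.73×118 + 11.91×77 = 413.34 + 676.14 + 917.07 = 2006.55
link = 2251.07/2006.55 = 1.121861
Link Feb 2011→Mar 2011:
ΣP(Mar 2011)Q(Feb 2011) = 1.68×291 + 5.31×124 + 18.26×82 = 488.88 + 658.44 + 1497.32 = 2644.64
ΣP(Feb 2011)Q(Feb 2011) = 1.66×291 + 6.21×124 + 14.35×82 = 483.06 + 770.04 + 1176.7 = 2429.8
link = 2644.64/2429.8 = 1.088419
Link Mar 2011→Apr 2011:
ΣP(Apr 2011)Q(Mar 2011) = 1.90×305 + 6.17×153 + 20.28×96 = 579.5 + 944.01 + 1946.88 = 3470.39
ΣP(Mar 2011)Q(Mar 2011) = 1.68×305 + 5.31×153 + 18.26×96 = 512.4 + 812.43 + 1752.96 = 3077.79
link = 3470.39/3077.79 = 1.127559
Chained index = 100 × 1.121861 × 1.088419 × 1.127559 = 137.6811

137.68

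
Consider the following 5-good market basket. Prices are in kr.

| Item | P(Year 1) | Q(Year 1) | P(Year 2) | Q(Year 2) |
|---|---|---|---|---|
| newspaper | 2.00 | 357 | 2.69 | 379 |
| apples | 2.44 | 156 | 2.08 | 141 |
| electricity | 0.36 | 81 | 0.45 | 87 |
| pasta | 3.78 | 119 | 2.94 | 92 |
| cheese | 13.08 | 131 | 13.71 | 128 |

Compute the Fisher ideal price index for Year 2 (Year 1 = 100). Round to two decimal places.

106.25

Laspeyres component (base-period weights):
ΣP(Year 2)Q(Year 1) = 2.69×357 + 2.08×156 + 0.45×81 + 2.94×119 + 13.71×131 = 960.33 + 324.48 + 36.45 + 349.86 + 1796.01 = 3467.13
ΣP(Year 1)Q(Year 1) = 2.00×357 + 2.44×156 + 0.36×81 + 3.78×119 + 13.08×131 = 714 + 380.64 + 29.16 + 449.82 + 1713.48 = 3287.1
L = 3467.13 / 3287.1 × 100 = 105.4769
Paasche component (current-period weights):
ΣP(Year 2)Q(Year 2) = 2.69×379 + 2.08×141 + 0.45×87 + 2.94×92 + 13.71×128 = 1019.51 + 293.28 + 39.15 + 270.48 + 1754.88 = 3377.3
ΣP(Year 1)Q(Year 2) = 2.00×379 + 2.44×141 + 0.36×87 + 3.78×92 + 13.08×128 = 758 + 344.04 + 31.32 + 347.76 + 1674.24 = 3155.36
P = 3377.3 / 3155.36 × 100 = 107.0337
Fisher = √(L × P) = √(105.4769 × 107.0337) = 106.2525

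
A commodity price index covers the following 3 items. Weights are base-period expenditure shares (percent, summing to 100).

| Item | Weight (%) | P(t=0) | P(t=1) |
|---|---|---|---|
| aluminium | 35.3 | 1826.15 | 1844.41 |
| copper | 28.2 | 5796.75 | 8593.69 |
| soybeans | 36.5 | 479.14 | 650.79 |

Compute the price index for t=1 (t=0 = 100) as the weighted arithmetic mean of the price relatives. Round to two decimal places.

aluminium: 35.3 × (1844.41/1826.15) = 35.3 × 1.009999 = 35.6530
copper: 28.2 × (8593.69/5796.75) = 28.2 × 1.482501 = 41.8065
soybeans: 36.5 × (650.79/479.14) = 36.5 × 1.358246 = 49.5760
Index = Σ wᵢ·(p₁ᵢ/p₀ᵢ) = 35.6530 + 41.8065 + 49.5760 = 127.0355

127.04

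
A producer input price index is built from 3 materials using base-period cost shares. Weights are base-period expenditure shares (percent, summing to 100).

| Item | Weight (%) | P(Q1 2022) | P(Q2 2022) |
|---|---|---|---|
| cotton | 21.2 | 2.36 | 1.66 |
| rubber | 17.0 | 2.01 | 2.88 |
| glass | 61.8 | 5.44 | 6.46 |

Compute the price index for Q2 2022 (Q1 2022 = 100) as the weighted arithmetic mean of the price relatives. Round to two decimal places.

cotton: 21.2 × (1.66/2.36) = 21.2 × 0.703390 = 14.9119
rubber: 17.0 × (2.88/2.01) = 17.0 × 1.432836 = 24.3582
glass: 61.8 × (6.46/5.44) = 61.8 × 1.187500 = 73.3875
Index = Σ wᵢ·(p₁ᵢ/p₀ᵢ) = 14.9119 + 24.3582 + 73.3875 = 112.6576

112.66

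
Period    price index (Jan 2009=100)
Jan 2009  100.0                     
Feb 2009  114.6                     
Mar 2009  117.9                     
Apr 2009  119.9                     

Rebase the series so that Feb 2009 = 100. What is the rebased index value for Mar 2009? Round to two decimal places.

Rebased(Mar 2009) = 117.9 / 114.6 × 100 = 102.8796

102.88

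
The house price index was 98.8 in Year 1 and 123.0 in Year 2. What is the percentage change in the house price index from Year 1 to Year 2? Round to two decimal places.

24.49%

Change = (123.0 − 98.8) / 98.8 × 100
       = 24.2 / 98.8 × 100 = 24.4939%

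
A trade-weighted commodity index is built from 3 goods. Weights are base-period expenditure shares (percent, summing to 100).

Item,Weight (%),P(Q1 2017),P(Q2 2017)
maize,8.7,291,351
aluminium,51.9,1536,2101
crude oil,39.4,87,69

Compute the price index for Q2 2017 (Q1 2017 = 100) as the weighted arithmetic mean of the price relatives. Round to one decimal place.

112.7

maize: 8.7 × (351/291) = 8.7 × 1.206186 = 10.4938
aluminium: 51.9 × (2101/1536) = 51.9 × 1.367839 = 70.9908
crude oil: 39.4 × (69/87) = 39.4 × 0.793103 = 31.2483
Index = Σ wᵢ·(p₁ᵢ/p₀ᵢ) = 10.4938 + 70.9908 + 31.2483 = 112.7329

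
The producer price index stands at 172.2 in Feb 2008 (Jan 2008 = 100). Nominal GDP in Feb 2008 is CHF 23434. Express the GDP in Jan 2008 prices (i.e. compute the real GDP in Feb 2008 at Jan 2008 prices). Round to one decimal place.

Real = Nominal ÷ (Index/100) = 23434 ÷ (172.2/100)
     = 23434 ÷ 1.722 = 13608.5947

13608.6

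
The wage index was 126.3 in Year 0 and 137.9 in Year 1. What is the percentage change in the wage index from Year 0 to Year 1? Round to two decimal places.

Change = (137.9 − 126.3) / 126.3 × 100
       = 11.6 / 126.3 × 100 = 9.1845%

9.18%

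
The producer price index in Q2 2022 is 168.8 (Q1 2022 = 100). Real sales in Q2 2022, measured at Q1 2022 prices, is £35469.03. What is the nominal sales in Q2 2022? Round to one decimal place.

59871.7

Nominal = Real × (Index/100) = 35469.03 × (168.8/100)
        = 35469.03 × 1.688 = 59871.7226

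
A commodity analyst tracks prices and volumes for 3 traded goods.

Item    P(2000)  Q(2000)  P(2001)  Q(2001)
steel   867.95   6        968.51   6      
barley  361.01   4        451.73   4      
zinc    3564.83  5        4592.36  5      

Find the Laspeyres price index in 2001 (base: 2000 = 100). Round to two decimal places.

Laspeyres price index uses base-period quantities as weights.
ΣP(2001)·Q(2000) = 968.51×6 + 451.73×4 + 4592.36×5 = 5811.06 + 1806.92 + 22961.8 = 30579.78
ΣP(2000)·Q(2000) = 867.95×6 + 361.01×4 + 3564.83×5 = 5207.7 + 1444.04 + 17824.15 = 24475.89
Index = 30579.78 / 24475.89 × 100 = 124.9384

124.94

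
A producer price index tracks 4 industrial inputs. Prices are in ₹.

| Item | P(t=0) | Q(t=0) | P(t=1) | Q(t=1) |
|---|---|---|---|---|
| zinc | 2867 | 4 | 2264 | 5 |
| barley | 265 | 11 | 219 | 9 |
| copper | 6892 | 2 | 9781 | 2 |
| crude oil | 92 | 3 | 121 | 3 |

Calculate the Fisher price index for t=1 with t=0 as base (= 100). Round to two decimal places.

Laspeyres component (base-period weights):
ΣP(t=1)Q(t=0) = 2264×4 + 219×11 + 9781×2 + 121×3 = 9056 + 2409 + 19562 + 363 = 31390
ΣP(t=0)Q(t=0) = 2867×4 + 265×11 + 6892×2 + 92×3 = 11468 + 2915 + 13784 + 276 = 28443
L = 31390 / 28443 × 100 = 110.3611
Paasche component (current-period weights):
ΣP(t=1)Q(t=1) = 2264×5 + 219×9 + 9781×2 + 121×3 = 11320 + 1971 + 19562 + 363 = 33216
ΣP(t=0)Q(t=1) = 2867×5 + 265×9 + 6892×2 + 92×3 = 14335 + 2385 + 13784 + 276 = 30780
P = 33216 / 30780 × 100 = 107.9142
Fisher = √(L × P) = √(110.3611 × 107.9142) = 109.1308

109.13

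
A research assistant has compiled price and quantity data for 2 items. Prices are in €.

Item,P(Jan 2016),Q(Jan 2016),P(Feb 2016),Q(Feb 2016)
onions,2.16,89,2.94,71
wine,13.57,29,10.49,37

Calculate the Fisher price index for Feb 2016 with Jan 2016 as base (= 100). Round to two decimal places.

Laspeyres component (base-period weights):
ΣP(Feb 2016)Q(Jan 2016) = 2.94×89 + 10.49×29 = 261.66 + 304.21 = 565.87
ΣP(Jan 2016)Q(Jan 2016) = 2.16×89 + 13.57×29 = 192.24 + 393.53 = 585.77
L = 565.87 / 585.77 × 100 = 96.6028
Paasche component (current-period weights):
ΣP(Feb 2016)Q(Feb 2016) = 2.94×71 + 10.49×37 = 208.74 + 388.13 = 596.87
ΣP(Jan 2016)Q(Feb 2016) = 2.16×71 + 13.57×37 = 153.36 + 502.09 = 655.45
P = 596.87 / 655.45 × 100 = 91.0626
Fisher = √(L × P) = √(96.6028 × 91.0626) = 93.7918

93.79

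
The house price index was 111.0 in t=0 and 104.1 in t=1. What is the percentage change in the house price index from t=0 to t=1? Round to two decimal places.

-6.22%

Change = (104.1 − 111.0) / 111.0 × 100
       = -6.9 / 111.0 × 100 = -6.2162%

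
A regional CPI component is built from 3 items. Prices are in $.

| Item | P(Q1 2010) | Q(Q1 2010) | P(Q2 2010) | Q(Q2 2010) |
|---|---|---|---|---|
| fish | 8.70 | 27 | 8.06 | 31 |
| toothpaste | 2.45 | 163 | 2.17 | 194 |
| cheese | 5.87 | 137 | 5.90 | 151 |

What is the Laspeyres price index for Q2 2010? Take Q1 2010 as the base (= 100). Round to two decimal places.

Laspeyres price index uses base-period quantities as weights.
ΣP(Q2 2010)·Q(Q1 2010) = 8.06×27 + 2.17×163 + 5.90×137 = 217.62 + 353.71 + 808.3 = 1379.63
ΣP(Q1 2010)·Q(Q1 2010) = 8.70×27 + 2.45×163 + 5.87×137 = 234.9 + 399.35 + 804.19 = 1438.44
Index = 1379.63 / 1438.44 × 100 = 95.9115

95.91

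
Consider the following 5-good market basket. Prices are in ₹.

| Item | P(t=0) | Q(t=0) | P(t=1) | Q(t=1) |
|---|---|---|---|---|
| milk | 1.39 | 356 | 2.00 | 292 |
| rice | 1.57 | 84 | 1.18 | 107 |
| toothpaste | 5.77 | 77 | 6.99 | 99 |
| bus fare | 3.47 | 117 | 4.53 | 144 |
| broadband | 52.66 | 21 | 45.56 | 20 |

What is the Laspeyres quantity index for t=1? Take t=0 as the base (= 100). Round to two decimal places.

Laspeyres quantity index uses base-period prices as weights.
ΣP(t=0)·Q(t=1) = 1.39×292 + 1.57×107 + 5.77×99 + 3.47×144 + 52.66×20 = 405.88 + 167.99 + 571.23 + 499.68 + 1053.2 = 2697.98
ΣP(t=0)·Q(t=0) = 1.39×356 + 1.57×84 + 5.77×77 + 3.47×117 + 52.66×21 = 494.84 + 131.88 + 444.29 + 405.99 + 1105.86 = 2582.86
Index = 2697.98 / 2582.86 × 100 = 104.4571

104.46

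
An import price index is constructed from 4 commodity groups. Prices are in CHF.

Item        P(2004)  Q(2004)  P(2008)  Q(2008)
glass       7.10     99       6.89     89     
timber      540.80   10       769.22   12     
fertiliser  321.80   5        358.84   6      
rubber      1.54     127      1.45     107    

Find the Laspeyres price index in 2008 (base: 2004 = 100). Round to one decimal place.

Laspeyres price index uses base-period quantities as weights.
ΣP(2008)·Q(2004) = 6.89×99 + 769.22×10 + 358.84×5 + 1.45×127 = 682.11 + 7692.2 + 1794.2 + 184.15 = 10352.66
ΣP(2004)·Q(2004) = 7.10×99 + 540.80×10 + 321.80×5 + 1.54×127 = 702.9 + 5408 + 1609 + 195.58 = 7915.48
Index = 10352.66 / 7915.48 × 100 = 130.7900

130.8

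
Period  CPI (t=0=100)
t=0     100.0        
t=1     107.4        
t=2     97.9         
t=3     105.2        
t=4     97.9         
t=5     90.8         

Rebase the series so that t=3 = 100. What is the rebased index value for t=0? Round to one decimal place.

Rebased(t=0) = 100.0 / 105.2 × 100 = 95.0570

95.1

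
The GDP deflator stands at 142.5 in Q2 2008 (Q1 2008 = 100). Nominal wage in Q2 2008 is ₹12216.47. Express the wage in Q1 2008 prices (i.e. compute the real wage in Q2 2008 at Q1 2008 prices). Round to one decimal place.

8573.0

Real = Nominal ÷ (Index/100) = 12216.47 ÷ (142.5/100)
     = 12216.47 ÷ 1.425 = 8572.9614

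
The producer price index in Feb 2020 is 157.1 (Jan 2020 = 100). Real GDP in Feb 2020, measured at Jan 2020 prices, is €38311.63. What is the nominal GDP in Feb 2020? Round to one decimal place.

60187.6

Nominal = Real × (Index/100) = 38311.63 × (157.1/100)
        = 38311.63 × 1.571 = 60187.5707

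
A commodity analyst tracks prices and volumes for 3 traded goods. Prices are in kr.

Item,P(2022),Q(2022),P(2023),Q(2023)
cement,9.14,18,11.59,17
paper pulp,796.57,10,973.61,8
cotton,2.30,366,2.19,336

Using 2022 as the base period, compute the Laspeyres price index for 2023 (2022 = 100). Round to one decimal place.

Laspeyres price index uses base-period quantities as weights.
ΣP(2023)·Q(2022) = 11.59×18 + 973.61×10 + 2.19×366 = 208.62 + 9736.1 + 801.54 = 10746.26
ΣP(2022)·Q(2022) = 9.14×18 + 796.57×10 + 2.30×366 = 164.52 + 7965.7 + 841.8 = 8972.02
Index = 10746.26 / 8972.02 × 100 = 119.7753

119.8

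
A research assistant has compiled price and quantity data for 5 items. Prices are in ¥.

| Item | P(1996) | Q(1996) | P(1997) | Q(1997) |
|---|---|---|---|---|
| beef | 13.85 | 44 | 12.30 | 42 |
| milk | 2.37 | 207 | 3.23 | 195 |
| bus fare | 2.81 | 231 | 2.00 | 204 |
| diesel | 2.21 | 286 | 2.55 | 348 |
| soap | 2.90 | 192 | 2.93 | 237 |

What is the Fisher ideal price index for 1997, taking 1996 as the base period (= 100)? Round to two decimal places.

Laspeyres component (base-period weights):
ΣP(1997)Q(1996) = 12.30×44 + 3.23×207 + 2.00×231 + 2.55×286 + 2.93×192 = 541.2 + 668.61 + 462 + 729.3 + 562.56 = 2963.67
ΣP(1996)Q(1996) = 13.85×44 + 2.37×207 + 2.81×231 + 2.21×286 + 2.90×192 = 609.4 + 490.59 + 649.11 + 632.06 + 556.8 = 2937.96
L = 2963.67 / 2937.96 × 100 = 100.8751
Paasche component (current-period weights):
ΣP(1997)Q(1997) = 12.30×42 + 3.23×195 + 2.00×204 + 2.55×348 + 2.93×237 = 516.6 + 629.85 + 408 + 887.4 + 694.41 = 3136.26
ΣP(1996)Q(1997) = 13.85×42 + 2.37×195 + 2.81×204 + 2.21×348 + 2.90×237 = 581.7 + 462.15 + 573.24 + 769.08 + 687.3 = 3073.47
P = 3136.26 / 3073.47 × 100 = 102.0430
Fisher = √(L × P) = √(100.8751 × 102.0430) = 101.4574

101.46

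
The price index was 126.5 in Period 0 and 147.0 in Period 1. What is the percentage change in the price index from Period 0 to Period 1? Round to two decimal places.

16.21%

Change = (147.0 − 126.5) / 126.5 × 100
       = 20.5 / 126.5 × 100 = 16.2055%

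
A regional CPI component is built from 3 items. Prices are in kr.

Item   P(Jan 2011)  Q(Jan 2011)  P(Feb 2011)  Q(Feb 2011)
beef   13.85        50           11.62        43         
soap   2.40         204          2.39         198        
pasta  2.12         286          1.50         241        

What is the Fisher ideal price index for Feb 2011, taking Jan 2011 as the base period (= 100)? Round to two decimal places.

Laspeyres component (base-period weights):
ΣP(Feb 2011)Q(Jan 2011) = 11.62×50 + 2.39×204 + 1.50×286 = 581 + 487.56 + 429 = 1497.56
ΣP(Jan 2011)Q(Jan 2011) = 13.85×50 + 2.40×204 + 2.12×286 = 692.5 + 489.6 + 606.32 = 1788.42
L = 1497.56 / 1788.42 × 100 = 83.7365
Paasche component (current-period weights):
ΣP(Feb 2011)Q(Feb 2011) = 11.62×43 + 2.39×198 + 1.50×241 = 499.66 + 473.22 + 361.5 = 1334.38
ΣP(Jan 2011)Q(Feb 2011) = 13.85×43 + 2.40×198 + 2.12×241 = 595.55 + 475.2 + 510.92 = 1581.67
P = 1334.38 / 1581.67 × 100 = 84.3653
Fisher = √(L × P) = √(83.7365 × 84.3653) = 84.0503

84.05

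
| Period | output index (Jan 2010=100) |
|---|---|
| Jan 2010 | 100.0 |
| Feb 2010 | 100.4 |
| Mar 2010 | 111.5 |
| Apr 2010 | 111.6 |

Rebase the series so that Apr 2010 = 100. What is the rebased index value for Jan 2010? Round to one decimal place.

89.6

Rebased(Jan 2010) = 100.0 / 111.6 × 100 = 89.6057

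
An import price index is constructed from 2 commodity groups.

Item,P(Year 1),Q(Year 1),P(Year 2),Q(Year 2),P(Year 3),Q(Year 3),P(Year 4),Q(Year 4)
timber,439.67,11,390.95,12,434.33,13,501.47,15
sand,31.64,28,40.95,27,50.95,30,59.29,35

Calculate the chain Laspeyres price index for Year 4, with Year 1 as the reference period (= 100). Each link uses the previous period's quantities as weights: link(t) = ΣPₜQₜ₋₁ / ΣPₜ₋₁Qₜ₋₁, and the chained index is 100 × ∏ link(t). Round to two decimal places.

Link Year 1→Year 2:
ΣP(Year 2)Q(Year 1) = 390.95×11 + 40.95×28 = 4300.45 + 1146.6 = 5447.05
ΣP(Year 1)Q(Year 1) = 439.67×11 + 31.64×28 = 4836.37 + 885.92 = 5722.29
link = 5447.05/5722.29 = 0.951900
Link Year 2→Year 3:
ΣP(Year 3)Q(Year 2) = 434.33×12 + 50.95×27 = 5211.96 + 1375.65 = 6587.61
ΣP(Year 2)Q(Year 2) = 390.95×12 + 40.95×27 = 4691.4 + 1105.65 = 5797.05
link = 6587.61/5797.05 = 1.136373
Link Year 3→Year 4:
ΣP(Year 4)Q(Year 3) = 501.47×13 + 59.29×30 = 6519.11 + 1778.7 = 8297.81
ΣP(Year 3)Q(Year 3) = 434.33×13 + 50.95×30 = 5646.29 + 1528.5 = 7174.79
link = 8297.81/7174.79 = 1.156523
Chained index = 100 × 0.951900 × 1.136373 × 1.156523 = 125.1027

125.10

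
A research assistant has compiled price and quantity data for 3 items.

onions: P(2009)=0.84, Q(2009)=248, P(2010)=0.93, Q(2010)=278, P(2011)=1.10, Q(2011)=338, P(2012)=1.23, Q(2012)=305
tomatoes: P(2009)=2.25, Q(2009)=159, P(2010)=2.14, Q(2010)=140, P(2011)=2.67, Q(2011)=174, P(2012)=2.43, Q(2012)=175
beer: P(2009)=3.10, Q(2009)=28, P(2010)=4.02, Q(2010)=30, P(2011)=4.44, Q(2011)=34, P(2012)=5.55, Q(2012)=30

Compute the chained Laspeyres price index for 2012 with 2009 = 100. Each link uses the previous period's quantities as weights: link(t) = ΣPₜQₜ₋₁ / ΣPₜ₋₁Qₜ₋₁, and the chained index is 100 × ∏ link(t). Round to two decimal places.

Link 2009→2010:
ΣP(2010)Q(2009) = 0.93×248 + 2.14×159 + 4.02×28 = 230.64 + 340.26 + 112.56 = 683.46
ΣP(2009)Q(2009) = 0.84×248 + 2.25×159 + 3.10×28 = 208.32 + 357.75 + 86.8 = 652.87
link = 683.46/652.87 = 1.046855
Link 2010→2011:
ΣP(2011)Q(2010) = 1.10×278 + 2.67×140 + 4.44×30 = 305.8 + 373.8 + 133.2 = 812.8
ΣP(2010)Q(2010) = 0.93×278 + 2.14×140 + 4.02×30 = 258.54 + 299.6 + 120.6 = 678.74
link = 812.8/678.74 = 1.197513
Link 2011→2012:
ΣP(2012)Q(2011) = 1.23×338 + 2.43×174 + 5.55×34 = 415.74 + 422.82 + 188.7 = 1027.26
ΣP(2011)Q(2011) = 1.10×338 + 2.67×174 + 4.44×34 = 371.8 + 464.58 + 150.96 = 987.34
link = 1027.26/987.34 = 1.040432
Chained index = 100 × 1.046855 × 1.197513 × 1.040432 = 130.4308

130.43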